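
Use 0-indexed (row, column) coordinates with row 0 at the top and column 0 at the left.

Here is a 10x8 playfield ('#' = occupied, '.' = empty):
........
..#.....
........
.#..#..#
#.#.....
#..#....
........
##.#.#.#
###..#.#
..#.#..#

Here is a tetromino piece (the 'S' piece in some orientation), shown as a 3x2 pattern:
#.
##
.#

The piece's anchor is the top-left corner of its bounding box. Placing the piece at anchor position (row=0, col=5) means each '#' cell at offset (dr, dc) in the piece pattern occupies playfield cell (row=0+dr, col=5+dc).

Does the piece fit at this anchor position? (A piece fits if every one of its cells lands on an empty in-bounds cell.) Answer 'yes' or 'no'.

Answer: yes

Derivation:
Check each piece cell at anchor (0, 5):
  offset (0,0) -> (0,5): empty -> OK
  offset (1,0) -> (1,5): empty -> OK
  offset (1,1) -> (1,6): empty -> OK
  offset (2,1) -> (2,6): empty -> OK
All cells valid: yes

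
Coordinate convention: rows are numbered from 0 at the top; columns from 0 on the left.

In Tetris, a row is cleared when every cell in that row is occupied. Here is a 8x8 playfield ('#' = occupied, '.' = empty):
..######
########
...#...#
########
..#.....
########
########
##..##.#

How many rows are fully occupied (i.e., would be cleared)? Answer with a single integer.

Check each row:
  row 0: 2 empty cells -> not full
  row 1: 0 empty cells -> FULL (clear)
  row 2: 6 empty cells -> not full
  row 3: 0 empty cells -> FULL (clear)
  row 4: 7 empty cells -> not full
  row 5: 0 empty cells -> FULL (clear)
  row 6: 0 empty cells -> FULL (clear)
  row 7: 3 empty cells -> not full
Total rows cleared: 4

Answer: 4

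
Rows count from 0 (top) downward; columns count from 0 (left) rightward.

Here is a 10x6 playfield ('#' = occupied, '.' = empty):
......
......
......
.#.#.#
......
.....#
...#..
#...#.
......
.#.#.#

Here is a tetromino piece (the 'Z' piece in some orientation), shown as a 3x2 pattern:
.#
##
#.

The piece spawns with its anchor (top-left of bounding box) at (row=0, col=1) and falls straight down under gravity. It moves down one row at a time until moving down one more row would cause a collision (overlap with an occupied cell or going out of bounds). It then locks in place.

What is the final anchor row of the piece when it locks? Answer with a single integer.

Answer: 0

Derivation:
Spawn at (row=0, col=1). Try each row:
  row 0: fits
  row 1: blocked -> lock at row 0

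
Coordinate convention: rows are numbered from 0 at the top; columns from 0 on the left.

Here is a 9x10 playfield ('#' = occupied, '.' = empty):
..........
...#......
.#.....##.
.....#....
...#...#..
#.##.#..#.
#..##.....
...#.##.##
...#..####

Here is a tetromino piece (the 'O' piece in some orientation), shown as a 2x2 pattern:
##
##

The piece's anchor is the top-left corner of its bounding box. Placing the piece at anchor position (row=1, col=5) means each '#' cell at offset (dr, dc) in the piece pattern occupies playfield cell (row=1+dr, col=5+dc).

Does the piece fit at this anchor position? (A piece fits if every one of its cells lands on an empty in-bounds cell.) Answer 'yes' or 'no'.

Answer: yes

Derivation:
Check each piece cell at anchor (1, 5):
  offset (0,0) -> (1,5): empty -> OK
  offset (0,1) -> (1,6): empty -> OK
  offset (1,0) -> (2,5): empty -> OK
  offset (1,1) -> (2,6): empty -> OK
All cells valid: yes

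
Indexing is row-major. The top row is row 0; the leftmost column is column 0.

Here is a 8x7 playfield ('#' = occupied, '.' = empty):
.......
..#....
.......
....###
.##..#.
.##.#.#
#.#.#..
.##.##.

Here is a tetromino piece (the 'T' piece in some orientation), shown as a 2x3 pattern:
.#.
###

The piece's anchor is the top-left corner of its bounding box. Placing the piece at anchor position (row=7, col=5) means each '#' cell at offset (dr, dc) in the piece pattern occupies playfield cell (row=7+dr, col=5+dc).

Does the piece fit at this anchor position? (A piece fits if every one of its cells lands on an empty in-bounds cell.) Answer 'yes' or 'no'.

Answer: no

Derivation:
Check each piece cell at anchor (7, 5):
  offset (0,1) -> (7,6): empty -> OK
  offset (1,0) -> (8,5): out of bounds -> FAIL
  offset (1,1) -> (8,6): out of bounds -> FAIL
  offset (1,2) -> (8,7): out of bounds -> FAIL
All cells valid: no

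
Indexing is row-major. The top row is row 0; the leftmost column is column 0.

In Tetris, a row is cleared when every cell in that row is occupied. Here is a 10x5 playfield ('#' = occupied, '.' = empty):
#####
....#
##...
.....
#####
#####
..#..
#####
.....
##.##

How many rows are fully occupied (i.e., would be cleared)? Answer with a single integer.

Check each row:
  row 0: 0 empty cells -> FULL (clear)
  row 1: 4 empty cells -> not full
  row 2: 3 empty cells -> not full
  row 3: 5 empty cells -> not full
  row 4: 0 empty cells -> FULL (clear)
  row 5: 0 empty cells -> FULL (clear)
  row 6: 4 empty cells -> not full
  row 7: 0 empty cells -> FULL (clear)
  row 8: 5 empty cells -> not full
  row 9: 1 empty cell -> not full
Total rows cleared: 4

Answer: 4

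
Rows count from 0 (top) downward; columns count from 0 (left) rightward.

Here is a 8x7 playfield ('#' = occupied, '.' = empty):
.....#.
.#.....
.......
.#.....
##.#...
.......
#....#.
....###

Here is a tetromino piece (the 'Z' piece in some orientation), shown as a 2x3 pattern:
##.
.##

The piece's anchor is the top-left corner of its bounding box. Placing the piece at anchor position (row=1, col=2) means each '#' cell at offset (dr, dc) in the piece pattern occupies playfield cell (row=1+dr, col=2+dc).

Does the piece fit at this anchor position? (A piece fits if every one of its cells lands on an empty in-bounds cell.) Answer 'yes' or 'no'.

Answer: yes

Derivation:
Check each piece cell at anchor (1, 2):
  offset (0,0) -> (1,2): empty -> OK
  offset (0,1) -> (1,3): empty -> OK
  offset (1,1) -> (2,3): empty -> OK
  offset (1,2) -> (2,4): empty -> OK
All cells valid: yes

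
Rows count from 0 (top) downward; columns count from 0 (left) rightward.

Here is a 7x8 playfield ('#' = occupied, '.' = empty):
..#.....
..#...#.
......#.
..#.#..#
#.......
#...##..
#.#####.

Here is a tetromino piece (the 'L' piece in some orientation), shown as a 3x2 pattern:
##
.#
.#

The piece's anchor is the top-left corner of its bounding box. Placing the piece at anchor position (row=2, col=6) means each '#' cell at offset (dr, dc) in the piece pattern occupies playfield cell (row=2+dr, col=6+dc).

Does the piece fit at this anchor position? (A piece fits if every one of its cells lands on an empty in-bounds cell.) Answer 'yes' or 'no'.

Check each piece cell at anchor (2, 6):
  offset (0,0) -> (2,6): occupied ('#') -> FAIL
  offset (0,1) -> (2,7): empty -> OK
  offset (1,1) -> (3,7): occupied ('#') -> FAIL
  offset (2,1) -> (4,7): empty -> OK
All cells valid: no

Answer: no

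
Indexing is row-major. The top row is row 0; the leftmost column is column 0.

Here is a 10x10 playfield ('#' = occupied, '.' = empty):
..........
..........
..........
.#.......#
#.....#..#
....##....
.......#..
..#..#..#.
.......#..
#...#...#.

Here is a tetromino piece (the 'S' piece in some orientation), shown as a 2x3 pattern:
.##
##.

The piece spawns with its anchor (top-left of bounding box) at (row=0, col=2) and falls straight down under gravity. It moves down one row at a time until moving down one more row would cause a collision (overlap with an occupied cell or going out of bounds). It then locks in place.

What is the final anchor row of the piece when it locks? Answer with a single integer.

Spawn at (row=0, col=2). Try each row:
  row 0: fits
  row 1: fits
  row 2: fits
  row 3: fits
  row 4: fits
  row 5: blocked -> lock at row 4

Answer: 4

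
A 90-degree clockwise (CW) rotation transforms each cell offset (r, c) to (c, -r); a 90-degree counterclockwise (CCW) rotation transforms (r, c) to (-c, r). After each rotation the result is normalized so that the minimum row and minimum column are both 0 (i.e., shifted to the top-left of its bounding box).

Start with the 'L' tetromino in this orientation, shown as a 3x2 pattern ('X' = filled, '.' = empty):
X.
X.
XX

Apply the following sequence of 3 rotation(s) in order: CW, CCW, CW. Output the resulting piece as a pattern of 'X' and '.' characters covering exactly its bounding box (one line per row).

Start:
X.
X.
XX
After rotation 1 (CW):
XXX
X..
After rotation 2 (CCW):
X.
X.
XX
After rotation 3 (CW):
XXX
X..

Answer: XXX
X..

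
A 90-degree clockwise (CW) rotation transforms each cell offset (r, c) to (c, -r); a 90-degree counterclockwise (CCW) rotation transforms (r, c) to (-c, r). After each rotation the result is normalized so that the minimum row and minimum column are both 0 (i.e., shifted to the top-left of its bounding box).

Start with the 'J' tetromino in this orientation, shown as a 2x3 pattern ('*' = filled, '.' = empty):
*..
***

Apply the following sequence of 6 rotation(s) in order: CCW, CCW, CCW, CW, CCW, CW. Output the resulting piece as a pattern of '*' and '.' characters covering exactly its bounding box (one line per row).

Answer: ***
..*

Derivation:
Start:
*..
***
After rotation 1 (CCW):
.*
.*
**
After rotation 2 (CCW):
***
..*
After rotation 3 (CCW):
**
*.
*.
After rotation 4 (CW):
***
..*
After rotation 5 (CCW):
**
*.
*.
After rotation 6 (CW):
***
..*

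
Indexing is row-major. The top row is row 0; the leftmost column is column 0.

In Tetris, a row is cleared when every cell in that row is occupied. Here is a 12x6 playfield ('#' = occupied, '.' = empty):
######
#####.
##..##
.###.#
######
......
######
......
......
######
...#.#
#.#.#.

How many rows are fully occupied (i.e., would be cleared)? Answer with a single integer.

Answer: 4

Derivation:
Check each row:
  row 0: 0 empty cells -> FULL (clear)
  row 1: 1 empty cell -> not full
  row 2: 2 empty cells -> not full
  row 3: 2 empty cells -> not full
  row 4: 0 empty cells -> FULL (clear)
  row 5: 6 empty cells -> not full
  row 6: 0 empty cells -> FULL (clear)
  row 7: 6 empty cells -> not full
  row 8: 6 empty cells -> not full
  row 9: 0 empty cells -> FULL (clear)
  row 10: 4 empty cells -> not full
  row 11: 3 empty cells -> not full
Total rows cleared: 4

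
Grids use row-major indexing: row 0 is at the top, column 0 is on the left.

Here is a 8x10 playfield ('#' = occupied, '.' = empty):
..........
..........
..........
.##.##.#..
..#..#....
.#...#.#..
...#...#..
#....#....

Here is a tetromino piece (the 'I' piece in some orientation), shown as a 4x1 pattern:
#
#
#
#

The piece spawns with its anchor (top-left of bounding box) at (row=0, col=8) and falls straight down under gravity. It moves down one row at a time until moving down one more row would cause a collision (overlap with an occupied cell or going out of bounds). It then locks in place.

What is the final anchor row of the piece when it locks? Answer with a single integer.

Answer: 4

Derivation:
Spawn at (row=0, col=8). Try each row:
  row 0: fits
  row 1: fits
  row 2: fits
  row 3: fits
  row 4: fits
  row 5: blocked -> lock at row 4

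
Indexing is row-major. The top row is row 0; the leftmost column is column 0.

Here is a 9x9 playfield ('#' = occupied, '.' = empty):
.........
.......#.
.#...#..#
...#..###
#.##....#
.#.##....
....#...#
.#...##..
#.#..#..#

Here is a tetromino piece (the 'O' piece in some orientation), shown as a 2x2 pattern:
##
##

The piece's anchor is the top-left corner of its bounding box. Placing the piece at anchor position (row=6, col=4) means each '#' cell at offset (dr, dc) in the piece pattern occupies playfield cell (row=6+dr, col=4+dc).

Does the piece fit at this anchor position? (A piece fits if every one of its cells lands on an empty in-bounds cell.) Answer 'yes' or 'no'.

Check each piece cell at anchor (6, 4):
  offset (0,0) -> (6,4): occupied ('#') -> FAIL
  offset (0,1) -> (6,5): empty -> OK
  offset (1,0) -> (7,4): empty -> OK
  offset (1,1) -> (7,5): occupied ('#') -> FAIL
All cells valid: no

Answer: no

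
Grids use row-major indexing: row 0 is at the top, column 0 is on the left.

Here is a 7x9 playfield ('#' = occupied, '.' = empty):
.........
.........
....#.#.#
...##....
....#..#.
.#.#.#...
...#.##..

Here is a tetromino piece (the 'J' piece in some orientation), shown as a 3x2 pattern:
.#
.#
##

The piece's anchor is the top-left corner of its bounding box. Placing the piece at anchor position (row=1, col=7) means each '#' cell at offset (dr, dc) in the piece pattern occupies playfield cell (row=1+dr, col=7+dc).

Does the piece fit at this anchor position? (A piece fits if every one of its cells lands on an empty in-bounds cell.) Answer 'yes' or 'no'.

Check each piece cell at anchor (1, 7):
  offset (0,1) -> (1,8): empty -> OK
  offset (1,1) -> (2,8): occupied ('#') -> FAIL
  offset (2,0) -> (3,7): empty -> OK
  offset (2,1) -> (3,8): empty -> OK
All cells valid: no

Answer: no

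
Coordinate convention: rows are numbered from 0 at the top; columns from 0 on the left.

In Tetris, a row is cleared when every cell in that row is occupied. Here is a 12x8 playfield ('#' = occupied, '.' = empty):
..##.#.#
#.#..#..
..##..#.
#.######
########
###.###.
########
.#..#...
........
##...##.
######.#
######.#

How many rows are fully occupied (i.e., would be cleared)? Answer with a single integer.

Check each row:
  row 0: 4 empty cells -> not full
  row 1: 5 empty cells -> not full
  row 2: 5 empty cells -> not full
  row 3: 1 empty cell -> not full
  row 4: 0 empty cells -> FULL (clear)
  row 5: 2 empty cells -> not full
  row 6: 0 empty cells -> FULL (clear)
  row 7: 6 empty cells -> not full
  row 8: 8 empty cells -> not full
  row 9: 4 empty cells -> not full
  row 10: 1 empty cell -> not full
  row 11: 1 empty cell -> not full
Total rows cleared: 2

Answer: 2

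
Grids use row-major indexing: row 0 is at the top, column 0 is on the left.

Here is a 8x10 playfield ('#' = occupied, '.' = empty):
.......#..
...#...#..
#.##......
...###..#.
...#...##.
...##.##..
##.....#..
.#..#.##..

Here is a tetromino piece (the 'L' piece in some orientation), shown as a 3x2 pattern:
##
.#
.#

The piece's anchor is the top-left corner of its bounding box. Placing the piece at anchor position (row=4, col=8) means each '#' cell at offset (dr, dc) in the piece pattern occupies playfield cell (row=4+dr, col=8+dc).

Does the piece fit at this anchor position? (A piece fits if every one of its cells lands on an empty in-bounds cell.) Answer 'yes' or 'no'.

Answer: no

Derivation:
Check each piece cell at anchor (4, 8):
  offset (0,0) -> (4,8): occupied ('#') -> FAIL
  offset (0,1) -> (4,9): empty -> OK
  offset (1,1) -> (5,9): empty -> OK
  offset (2,1) -> (6,9): empty -> OK
All cells valid: no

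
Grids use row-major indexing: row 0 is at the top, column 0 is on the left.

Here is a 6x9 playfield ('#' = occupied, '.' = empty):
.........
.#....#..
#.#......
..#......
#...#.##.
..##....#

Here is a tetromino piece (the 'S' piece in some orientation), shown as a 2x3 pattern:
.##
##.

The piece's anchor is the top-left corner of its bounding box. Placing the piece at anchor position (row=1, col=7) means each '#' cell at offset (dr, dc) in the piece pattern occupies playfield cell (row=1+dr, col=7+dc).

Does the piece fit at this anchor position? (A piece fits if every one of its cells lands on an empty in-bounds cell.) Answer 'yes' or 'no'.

Check each piece cell at anchor (1, 7):
  offset (0,1) -> (1,8): empty -> OK
  offset (0,2) -> (1,9): out of bounds -> FAIL
  offset (1,0) -> (2,7): empty -> OK
  offset (1,1) -> (2,8): empty -> OK
All cells valid: no

Answer: no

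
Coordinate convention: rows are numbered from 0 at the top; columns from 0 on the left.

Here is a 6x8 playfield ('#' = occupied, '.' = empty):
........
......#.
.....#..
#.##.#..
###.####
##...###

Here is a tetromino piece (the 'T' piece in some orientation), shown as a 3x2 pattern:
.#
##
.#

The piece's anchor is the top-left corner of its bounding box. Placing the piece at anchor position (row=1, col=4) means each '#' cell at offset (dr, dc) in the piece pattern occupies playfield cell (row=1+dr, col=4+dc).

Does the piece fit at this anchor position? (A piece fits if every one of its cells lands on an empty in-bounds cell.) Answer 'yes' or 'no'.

Check each piece cell at anchor (1, 4):
  offset (0,1) -> (1,5): empty -> OK
  offset (1,0) -> (2,4): empty -> OK
  offset (1,1) -> (2,5): occupied ('#') -> FAIL
  offset (2,1) -> (3,5): occupied ('#') -> FAIL
All cells valid: no

Answer: no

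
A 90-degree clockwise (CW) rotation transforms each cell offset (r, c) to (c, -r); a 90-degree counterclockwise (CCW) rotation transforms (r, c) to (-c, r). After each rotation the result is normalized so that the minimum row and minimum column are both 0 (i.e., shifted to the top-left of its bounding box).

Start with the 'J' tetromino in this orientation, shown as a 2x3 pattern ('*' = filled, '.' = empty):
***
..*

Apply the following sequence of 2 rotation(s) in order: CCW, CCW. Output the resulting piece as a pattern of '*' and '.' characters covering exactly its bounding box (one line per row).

Answer: *..
***

Derivation:
Start:
***
..*
After rotation 1 (CCW):
**
*.
*.
After rotation 2 (CCW):
*..
***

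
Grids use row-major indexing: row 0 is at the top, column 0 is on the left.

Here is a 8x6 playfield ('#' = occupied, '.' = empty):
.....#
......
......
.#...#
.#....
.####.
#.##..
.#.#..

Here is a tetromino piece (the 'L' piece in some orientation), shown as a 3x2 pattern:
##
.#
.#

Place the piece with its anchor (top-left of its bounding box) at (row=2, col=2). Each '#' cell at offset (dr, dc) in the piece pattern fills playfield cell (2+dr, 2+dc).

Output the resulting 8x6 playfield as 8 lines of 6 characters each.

Answer: .....#
......
..##..
.#.#.#
.#.#..
.####.
#.##..
.#.#..

Derivation:
Fill (2+0,2+0) = (2,2)
Fill (2+0,2+1) = (2,3)
Fill (2+1,2+1) = (3,3)
Fill (2+2,2+1) = (4,3)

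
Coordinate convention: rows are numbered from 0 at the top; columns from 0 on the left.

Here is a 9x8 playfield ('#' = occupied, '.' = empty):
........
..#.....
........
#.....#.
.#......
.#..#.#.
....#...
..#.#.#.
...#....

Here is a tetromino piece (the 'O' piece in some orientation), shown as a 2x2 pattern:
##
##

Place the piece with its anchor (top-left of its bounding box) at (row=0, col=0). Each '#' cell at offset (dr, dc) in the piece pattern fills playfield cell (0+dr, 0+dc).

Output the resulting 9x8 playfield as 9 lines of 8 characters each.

Fill (0+0,0+0) = (0,0)
Fill (0+0,0+1) = (0,1)
Fill (0+1,0+0) = (1,0)
Fill (0+1,0+1) = (1,1)

Answer: ##......
###.....
........
#.....#.
.#......
.#..#.#.
....#...
..#.#.#.
...#....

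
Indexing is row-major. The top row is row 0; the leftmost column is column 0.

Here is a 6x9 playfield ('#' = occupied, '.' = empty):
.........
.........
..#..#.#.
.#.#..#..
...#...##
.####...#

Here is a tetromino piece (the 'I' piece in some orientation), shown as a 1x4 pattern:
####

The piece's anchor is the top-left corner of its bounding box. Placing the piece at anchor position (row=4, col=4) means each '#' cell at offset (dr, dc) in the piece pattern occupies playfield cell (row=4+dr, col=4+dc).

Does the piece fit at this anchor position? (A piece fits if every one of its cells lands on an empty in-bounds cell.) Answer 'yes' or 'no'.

Answer: no

Derivation:
Check each piece cell at anchor (4, 4):
  offset (0,0) -> (4,4): empty -> OK
  offset (0,1) -> (4,5): empty -> OK
  offset (0,2) -> (4,6): empty -> OK
  offset (0,3) -> (4,7): occupied ('#') -> FAIL
All cells valid: no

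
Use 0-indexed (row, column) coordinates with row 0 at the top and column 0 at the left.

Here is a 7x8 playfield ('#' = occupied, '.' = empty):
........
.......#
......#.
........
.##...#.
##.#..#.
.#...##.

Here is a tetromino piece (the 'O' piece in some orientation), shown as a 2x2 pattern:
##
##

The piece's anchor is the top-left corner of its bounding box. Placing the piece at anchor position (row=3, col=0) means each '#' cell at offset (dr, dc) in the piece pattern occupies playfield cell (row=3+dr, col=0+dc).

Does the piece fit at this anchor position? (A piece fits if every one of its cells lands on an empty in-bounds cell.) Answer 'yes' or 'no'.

Check each piece cell at anchor (3, 0):
  offset (0,0) -> (3,0): empty -> OK
  offset (0,1) -> (3,1): empty -> OK
  offset (1,0) -> (4,0): empty -> OK
  offset (1,1) -> (4,1): occupied ('#') -> FAIL
All cells valid: no

Answer: no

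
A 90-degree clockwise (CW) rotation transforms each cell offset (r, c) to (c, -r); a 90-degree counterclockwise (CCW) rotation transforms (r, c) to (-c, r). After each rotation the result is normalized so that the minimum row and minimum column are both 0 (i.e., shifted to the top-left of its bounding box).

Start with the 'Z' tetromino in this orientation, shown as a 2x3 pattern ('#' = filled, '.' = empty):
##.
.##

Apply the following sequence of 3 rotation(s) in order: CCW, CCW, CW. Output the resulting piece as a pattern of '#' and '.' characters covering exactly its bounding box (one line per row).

Answer: .#
##
#.

Derivation:
Start:
##.
.##
After rotation 1 (CCW):
.#
##
#.
After rotation 2 (CCW):
##.
.##
After rotation 3 (CW):
.#
##
#.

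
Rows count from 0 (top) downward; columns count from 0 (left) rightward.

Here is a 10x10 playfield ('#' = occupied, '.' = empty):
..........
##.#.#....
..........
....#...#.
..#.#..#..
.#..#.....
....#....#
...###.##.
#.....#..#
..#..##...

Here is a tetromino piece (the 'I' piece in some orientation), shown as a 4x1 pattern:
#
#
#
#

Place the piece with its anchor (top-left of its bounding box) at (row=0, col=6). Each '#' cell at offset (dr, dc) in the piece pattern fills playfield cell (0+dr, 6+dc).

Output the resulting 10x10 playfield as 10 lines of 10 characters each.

Answer: ......#...
##.#.##...
......#...
....#.#.#.
..#.#..#..
.#..#.....
....#....#
...###.##.
#.....#..#
..#..##...

Derivation:
Fill (0+0,6+0) = (0,6)
Fill (0+1,6+0) = (1,6)
Fill (0+2,6+0) = (2,6)
Fill (0+3,6+0) = (3,6)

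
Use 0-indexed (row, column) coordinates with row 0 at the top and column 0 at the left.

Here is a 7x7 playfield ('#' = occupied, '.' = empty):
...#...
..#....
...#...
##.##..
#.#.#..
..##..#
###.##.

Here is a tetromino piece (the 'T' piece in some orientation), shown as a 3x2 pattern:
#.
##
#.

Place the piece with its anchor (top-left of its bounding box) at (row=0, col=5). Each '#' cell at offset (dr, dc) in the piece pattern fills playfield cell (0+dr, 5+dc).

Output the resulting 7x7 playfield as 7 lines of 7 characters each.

Answer: ...#.#.
..#..##
...#.#.
##.##..
#.#.#..
..##..#
###.##.

Derivation:
Fill (0+0,5+0) = (0,5)
Fill (0+1,5+0) = (1,5)
Fill (0+1,5+1) = (1,6)
Fill (0+2,5+0) = (2,5)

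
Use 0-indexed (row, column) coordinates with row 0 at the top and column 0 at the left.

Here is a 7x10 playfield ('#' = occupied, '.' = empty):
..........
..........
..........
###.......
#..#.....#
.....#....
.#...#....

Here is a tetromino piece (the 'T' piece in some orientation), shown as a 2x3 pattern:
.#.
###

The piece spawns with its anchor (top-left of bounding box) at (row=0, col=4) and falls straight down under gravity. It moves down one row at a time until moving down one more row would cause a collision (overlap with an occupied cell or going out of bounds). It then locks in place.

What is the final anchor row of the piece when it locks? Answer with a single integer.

Spawn at (row=0, col=4). Try each row:
  row 0: fits
  row 1: fits
  row 2: fits
  row 3: fits
  row 4: blocked -> lock at row 3

Answer: 3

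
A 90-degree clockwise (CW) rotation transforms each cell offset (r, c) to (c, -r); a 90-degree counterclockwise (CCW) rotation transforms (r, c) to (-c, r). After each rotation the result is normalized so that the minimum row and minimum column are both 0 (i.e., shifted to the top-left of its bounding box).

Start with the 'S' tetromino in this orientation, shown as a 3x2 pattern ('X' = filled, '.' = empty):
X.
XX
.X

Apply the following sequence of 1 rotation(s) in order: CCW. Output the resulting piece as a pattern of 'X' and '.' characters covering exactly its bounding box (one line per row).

Answer: .XX
XX.

Derivation:
Start:
X.
XX
.X
After rotation 1 (CCW):
.XX
XX.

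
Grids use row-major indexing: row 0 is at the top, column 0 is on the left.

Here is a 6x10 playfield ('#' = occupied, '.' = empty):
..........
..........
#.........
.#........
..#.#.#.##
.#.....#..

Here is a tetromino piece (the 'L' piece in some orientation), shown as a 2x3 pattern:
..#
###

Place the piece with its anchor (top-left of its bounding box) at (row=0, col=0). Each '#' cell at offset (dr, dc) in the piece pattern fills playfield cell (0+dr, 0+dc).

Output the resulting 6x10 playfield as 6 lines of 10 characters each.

Fill (0+0,0+2) = (0,2)
Fill (0+1,0+0) = (1,0)
Fill (0+1,0+1) = (1,1)
Fill (0+1,0+2) = (1,2)

Answer: ..#.......
###.......
#.........
.#........
..#.#.#.##
.#.....#..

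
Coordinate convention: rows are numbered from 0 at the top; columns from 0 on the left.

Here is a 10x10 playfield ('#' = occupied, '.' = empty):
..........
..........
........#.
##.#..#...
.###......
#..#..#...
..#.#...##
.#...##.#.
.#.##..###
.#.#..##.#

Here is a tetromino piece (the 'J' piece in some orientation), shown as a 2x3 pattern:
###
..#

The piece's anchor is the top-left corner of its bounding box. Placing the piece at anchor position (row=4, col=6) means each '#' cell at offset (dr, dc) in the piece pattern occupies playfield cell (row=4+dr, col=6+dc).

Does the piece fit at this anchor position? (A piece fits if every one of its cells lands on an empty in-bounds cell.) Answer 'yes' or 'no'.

Check each piece cell at anchor (4, 6):
  offset (0,0) -> (4,6): empty -> OK
  offset (0,1) -> (4,7): empty -> OK
  offset (0,2) -> (4,8): empty -> OK
  offset (1,2) -> (5,8): empty -> OK
All cells valid: yes

Answer: yes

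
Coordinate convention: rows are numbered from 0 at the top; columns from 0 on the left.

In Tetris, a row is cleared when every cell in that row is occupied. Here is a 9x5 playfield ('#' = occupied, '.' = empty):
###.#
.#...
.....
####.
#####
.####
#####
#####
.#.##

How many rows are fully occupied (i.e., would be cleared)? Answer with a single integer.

Check each row:
  row 0: 1 empty cell -> not full
  row 1: 4 empty cells -> not full
  row 2: 5 empty cells -> not full
  row 3: 1 empty cell -> not full
  row 4: 0 empty cells -> FULL (clear)
  row 5: 1 empty cell -> not full
  row 6: 0 empty cells -> FULL (clear)
  row 7: 0 empty cells -> FULL (clear)
  row 8: 2 empty cells -> not full
Total rows cleared: 3

Answer: 3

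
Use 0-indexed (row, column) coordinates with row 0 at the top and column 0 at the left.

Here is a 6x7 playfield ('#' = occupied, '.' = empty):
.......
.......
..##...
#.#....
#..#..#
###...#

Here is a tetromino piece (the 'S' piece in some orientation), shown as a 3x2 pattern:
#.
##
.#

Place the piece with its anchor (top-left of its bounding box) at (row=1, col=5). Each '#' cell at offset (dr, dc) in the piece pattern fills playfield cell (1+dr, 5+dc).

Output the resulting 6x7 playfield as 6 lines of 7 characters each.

Answer: .......
.....#.
..##.##
#.#...#
#..#..#
###...#

Derivation:
Fill (1+0,5+0) = (1,5)
Fill (1+1,5+0) = (2,5)
Fill (1+1,5+1) = (2,6)
Fill (1+2,5+1) = (3,6)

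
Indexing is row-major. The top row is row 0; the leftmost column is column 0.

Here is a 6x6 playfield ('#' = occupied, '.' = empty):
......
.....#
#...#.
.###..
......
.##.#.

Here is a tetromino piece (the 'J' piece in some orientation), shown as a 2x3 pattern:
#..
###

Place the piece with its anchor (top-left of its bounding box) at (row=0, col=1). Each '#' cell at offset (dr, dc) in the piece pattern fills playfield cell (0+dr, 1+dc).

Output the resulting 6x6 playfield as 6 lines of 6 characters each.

Fill (0+0,1+0) = (0,1)
Fill (0+1,1+0) = (1,1)
Fill (0+1,1+1) = (1,2)
Fill (0+1,1+2) = (1,3)

Answer: .#....
.###.#
#...#.
.###..
......
.##.#.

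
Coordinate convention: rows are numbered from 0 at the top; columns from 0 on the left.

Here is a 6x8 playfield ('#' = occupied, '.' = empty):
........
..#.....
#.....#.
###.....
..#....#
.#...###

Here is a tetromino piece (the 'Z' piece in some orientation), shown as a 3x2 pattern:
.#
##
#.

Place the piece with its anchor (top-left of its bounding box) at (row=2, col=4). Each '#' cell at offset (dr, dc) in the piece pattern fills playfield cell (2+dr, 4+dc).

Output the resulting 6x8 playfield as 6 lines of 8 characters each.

Answer: ........
..#.....
#....##.
###.##..
..#.#..#
.#...###

Derivation:
Fill (2+0,4+1) = (2,5)
Fill (2+1,4+0) = (3,4)
Fill (2+1,4+1) = (3,5)
Fill (2+2,4+0) = (4,4)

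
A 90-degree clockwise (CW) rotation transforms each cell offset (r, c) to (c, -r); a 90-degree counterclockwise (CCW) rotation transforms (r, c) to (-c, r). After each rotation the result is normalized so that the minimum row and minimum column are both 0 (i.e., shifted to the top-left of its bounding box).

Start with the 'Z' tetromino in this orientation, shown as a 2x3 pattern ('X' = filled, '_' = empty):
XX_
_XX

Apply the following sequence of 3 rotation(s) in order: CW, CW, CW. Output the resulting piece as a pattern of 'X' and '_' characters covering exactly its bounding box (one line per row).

Answer: _X
XX
X_

Derivation:
Start:
XX_
_XX
After rotation 1 (CW):
_X
XX
X_
After rotation 2 (CW):
XX_
_XX
After rotation 3 (CW):
_X
XX
X_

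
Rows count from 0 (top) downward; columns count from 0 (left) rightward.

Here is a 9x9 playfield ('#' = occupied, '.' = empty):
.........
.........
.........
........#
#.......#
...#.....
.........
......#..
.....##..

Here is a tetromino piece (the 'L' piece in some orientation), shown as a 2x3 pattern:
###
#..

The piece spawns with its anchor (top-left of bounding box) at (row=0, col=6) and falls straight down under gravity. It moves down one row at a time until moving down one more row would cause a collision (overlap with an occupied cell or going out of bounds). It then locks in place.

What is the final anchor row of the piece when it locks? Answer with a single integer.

Answer: 2

Derivation:
Spawn at (row=0, col=6). Try each row:
  row 0: fits
  row 1: fits
  row 2: fits
  row 3: blocked -> lock at row 2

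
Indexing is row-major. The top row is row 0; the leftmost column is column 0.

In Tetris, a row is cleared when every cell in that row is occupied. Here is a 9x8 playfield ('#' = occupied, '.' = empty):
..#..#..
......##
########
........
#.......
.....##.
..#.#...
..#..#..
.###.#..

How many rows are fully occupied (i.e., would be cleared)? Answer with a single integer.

Answer: 1

Derivation:
Check each row:
  row 0: 6 empty cells -> not full
  row 1: 6 empty cells -> not full
  row 2: 0 empty cells -> FULL (clear)
  row 3: 8 empty cells -> not full
  row 4: 7 empty cells -> not full
  row 5: 6 empty cells -> not full
  row 6: 6 empty cells -> not full
  row 7: 6 empty cells -> not full
  row 8: 4 empty cells -> not full
Total rows cleared: 1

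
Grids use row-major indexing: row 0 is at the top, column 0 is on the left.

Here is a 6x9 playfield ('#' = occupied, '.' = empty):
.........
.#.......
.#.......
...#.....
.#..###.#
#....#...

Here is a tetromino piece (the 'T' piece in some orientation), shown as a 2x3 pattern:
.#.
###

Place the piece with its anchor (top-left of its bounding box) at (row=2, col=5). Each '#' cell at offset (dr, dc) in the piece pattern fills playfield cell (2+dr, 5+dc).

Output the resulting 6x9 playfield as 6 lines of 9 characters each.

Fill (2+0,5+1) = (2,6)
Fill (2+1,5+0) = (3,5)
Fill (2+1,5+1) = (3,6)
Fill (2+1,5+2) = (3,7)

Answer: .........
.#.......
.#....#..
...#.###.
.#..###.#
#....#...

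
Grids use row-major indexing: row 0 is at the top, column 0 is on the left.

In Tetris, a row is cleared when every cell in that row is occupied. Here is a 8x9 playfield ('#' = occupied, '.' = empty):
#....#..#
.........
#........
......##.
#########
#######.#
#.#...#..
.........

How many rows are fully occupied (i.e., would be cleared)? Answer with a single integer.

Answer: 1

Derivation:
Check each row:
  row 0: 6 empty cells -> not full
  row 1: 9 empty cells -> not full
  row 2: 8 empty cells -> not full
  row 3: 7 empty cells -> not full
  row 4: 0 empty cells -> FULL (clear)
  row 5: 1 empty cell -> not full
  row 6: 6 empty cells -> not full
  row 7: 9 empty cells -> not full
Total rows cleared: 1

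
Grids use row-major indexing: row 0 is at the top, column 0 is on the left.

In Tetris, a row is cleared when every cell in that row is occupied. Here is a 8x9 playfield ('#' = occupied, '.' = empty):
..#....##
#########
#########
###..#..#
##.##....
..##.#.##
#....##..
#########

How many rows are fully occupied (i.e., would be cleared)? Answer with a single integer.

Answer: 3

Derivation:
Check each row:
  row 0: 6 empty cells -> not full
  row 1: 0 empty cells -> FULL (clear)
  row 2: 0 empty cells -> FULL (clear)
  row 3: 4 empty cells -> not full
  row 4: 5 empty cells -> not full
  row 5: 4 empty cells -> not full
  row 6: 6 empty cells -> not full
  row 7: 0 empty cells -> FULL (clear)
Total rows cleared: 3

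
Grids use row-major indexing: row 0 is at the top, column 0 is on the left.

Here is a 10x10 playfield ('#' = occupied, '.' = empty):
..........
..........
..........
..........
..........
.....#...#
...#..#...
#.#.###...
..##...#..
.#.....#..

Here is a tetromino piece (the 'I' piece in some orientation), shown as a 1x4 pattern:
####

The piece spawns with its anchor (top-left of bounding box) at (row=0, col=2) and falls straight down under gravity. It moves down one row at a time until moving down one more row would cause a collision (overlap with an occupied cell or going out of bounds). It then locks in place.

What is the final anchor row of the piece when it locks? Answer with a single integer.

Answer: 4

Derivation:
Spawn at (row=0, col=2). Try each row:
  row 0: fits
  row 1: fits
  row 2: fits
  row 3: fits
  row 4: fits
  row 5: blocked -> lock at row 4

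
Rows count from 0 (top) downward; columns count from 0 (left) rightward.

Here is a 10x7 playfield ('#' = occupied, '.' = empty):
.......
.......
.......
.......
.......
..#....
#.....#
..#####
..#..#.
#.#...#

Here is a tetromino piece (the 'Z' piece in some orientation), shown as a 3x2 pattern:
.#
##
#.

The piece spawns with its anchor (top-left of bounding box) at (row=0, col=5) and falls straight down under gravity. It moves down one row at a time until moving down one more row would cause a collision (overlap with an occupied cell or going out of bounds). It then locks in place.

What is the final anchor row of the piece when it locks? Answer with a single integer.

Spawn at (row=0, col=5). Try each row:
  row 0: fits
  row 1: fits
  row 2: fits
  row 3: fits
  row 4: fits
  row 5: blocked -> lock at row 4

Answer: 4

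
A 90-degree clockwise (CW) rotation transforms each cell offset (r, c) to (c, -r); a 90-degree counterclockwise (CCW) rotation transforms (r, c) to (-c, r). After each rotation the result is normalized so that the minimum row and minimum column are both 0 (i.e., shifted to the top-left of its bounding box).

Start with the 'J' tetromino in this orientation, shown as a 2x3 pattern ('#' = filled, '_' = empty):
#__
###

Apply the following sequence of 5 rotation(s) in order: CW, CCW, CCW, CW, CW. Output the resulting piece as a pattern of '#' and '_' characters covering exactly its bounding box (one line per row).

Answer: ##
#_
#_

Derivation:
Start:
#__
###
After rotation 1 (CW):
##
#_
#_
After rotation 2 (CCW):
#__
###
After rotation 3 (CCW):
_#
_#
##
After rotation 4 (CW):
#__
###
After rotation 5 (CW):
##
#_
#_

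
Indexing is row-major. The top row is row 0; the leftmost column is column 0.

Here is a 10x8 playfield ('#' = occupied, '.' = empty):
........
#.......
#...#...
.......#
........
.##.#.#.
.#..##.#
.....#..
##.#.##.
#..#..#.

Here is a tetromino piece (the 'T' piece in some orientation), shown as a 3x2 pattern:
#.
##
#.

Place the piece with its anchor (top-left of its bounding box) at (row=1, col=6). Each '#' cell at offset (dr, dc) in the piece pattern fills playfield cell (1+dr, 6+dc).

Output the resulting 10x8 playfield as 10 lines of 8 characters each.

Answer: ........
#.....#.
#...#.##
......##
........
.##.#.#.
.#..##.#
.....#..
##.#.##.
#..#..#.

Derivation:
Fill (1+0,6+0) = (1,6)
Fill (1+1,6+0) = (2,6)
Fill (1+1,6+1) = (2,7)
Fill (1+2,6+0) = (3,6)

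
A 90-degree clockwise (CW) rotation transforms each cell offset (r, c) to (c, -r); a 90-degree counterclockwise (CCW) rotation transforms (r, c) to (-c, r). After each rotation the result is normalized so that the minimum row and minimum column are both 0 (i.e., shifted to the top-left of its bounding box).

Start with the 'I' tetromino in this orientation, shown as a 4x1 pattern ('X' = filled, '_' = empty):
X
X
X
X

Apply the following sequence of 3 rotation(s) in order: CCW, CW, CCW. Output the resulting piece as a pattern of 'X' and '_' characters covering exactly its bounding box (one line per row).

Answer: XXXX

Derivation:
Start:
X
X
X
X
After rotation 1 (CCW):
XXXX
After rotation 2 (CW):
X
X
X
X
After rotation 3 (CCW):
XXXX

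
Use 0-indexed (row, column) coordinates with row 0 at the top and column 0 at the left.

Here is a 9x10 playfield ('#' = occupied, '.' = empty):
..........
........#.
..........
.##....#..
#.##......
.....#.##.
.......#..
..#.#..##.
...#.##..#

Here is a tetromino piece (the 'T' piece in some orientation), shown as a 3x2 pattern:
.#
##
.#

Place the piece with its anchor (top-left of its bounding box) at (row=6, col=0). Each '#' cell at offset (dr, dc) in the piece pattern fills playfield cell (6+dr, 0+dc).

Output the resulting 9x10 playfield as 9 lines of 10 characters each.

Fill (6+0,0+1) = (6,1)
Fill (6+1,0+0) = (7,0)
Fill (6+1,0+1) = (7,1)
Fill (6+2,0+1) = (8,1)

Answer: ..........
........#.
..........
.##....#..
#.##......
.....#.##.
.#.....#..
###.#..##.
.#.#.##..#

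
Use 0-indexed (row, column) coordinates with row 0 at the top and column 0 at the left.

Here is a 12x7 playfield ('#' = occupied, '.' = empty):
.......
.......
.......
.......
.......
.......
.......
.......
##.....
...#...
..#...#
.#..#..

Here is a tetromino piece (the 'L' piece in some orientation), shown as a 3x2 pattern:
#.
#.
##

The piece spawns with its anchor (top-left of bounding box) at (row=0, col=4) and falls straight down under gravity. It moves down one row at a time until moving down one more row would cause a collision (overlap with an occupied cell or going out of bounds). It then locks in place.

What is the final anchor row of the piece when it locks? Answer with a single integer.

Answer: 8

Derivation:
Spawn at (row=0, col=4). Try each row:
  row 0: fits
  row 1: fits
  row 2: fits
  row 3: fits
  row 4: fits
  row 5: fits
  row 6: fits
  row 7: fits
  row 8: fits
  row 9: blocked -> lock at row 8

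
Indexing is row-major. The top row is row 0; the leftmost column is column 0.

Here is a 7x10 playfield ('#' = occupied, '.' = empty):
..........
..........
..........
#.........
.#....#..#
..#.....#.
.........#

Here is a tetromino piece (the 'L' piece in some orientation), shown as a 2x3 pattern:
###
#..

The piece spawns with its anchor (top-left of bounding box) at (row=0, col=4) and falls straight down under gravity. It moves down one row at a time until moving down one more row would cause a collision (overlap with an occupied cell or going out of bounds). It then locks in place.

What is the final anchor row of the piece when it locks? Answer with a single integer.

Spawn at (row=0, col=4). Try each row:
  row 0: fits
  row 1: fits
  row 2: fits
  row 3: fits
  row 4: blocked -> lock at row 3

Answer: 3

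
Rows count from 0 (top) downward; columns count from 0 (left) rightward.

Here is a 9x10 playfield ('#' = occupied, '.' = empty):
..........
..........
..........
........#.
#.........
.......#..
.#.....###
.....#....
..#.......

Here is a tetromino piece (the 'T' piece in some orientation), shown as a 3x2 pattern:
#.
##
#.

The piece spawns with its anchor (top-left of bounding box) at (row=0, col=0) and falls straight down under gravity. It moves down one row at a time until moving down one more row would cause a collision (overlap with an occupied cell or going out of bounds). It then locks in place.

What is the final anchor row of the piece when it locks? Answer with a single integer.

Answer: 1

Derivation:
Spawn at (row=0, col=0). Try each row:
  row 0: fits
  row 1: fits
  row 2: blocked -> lock at row 1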